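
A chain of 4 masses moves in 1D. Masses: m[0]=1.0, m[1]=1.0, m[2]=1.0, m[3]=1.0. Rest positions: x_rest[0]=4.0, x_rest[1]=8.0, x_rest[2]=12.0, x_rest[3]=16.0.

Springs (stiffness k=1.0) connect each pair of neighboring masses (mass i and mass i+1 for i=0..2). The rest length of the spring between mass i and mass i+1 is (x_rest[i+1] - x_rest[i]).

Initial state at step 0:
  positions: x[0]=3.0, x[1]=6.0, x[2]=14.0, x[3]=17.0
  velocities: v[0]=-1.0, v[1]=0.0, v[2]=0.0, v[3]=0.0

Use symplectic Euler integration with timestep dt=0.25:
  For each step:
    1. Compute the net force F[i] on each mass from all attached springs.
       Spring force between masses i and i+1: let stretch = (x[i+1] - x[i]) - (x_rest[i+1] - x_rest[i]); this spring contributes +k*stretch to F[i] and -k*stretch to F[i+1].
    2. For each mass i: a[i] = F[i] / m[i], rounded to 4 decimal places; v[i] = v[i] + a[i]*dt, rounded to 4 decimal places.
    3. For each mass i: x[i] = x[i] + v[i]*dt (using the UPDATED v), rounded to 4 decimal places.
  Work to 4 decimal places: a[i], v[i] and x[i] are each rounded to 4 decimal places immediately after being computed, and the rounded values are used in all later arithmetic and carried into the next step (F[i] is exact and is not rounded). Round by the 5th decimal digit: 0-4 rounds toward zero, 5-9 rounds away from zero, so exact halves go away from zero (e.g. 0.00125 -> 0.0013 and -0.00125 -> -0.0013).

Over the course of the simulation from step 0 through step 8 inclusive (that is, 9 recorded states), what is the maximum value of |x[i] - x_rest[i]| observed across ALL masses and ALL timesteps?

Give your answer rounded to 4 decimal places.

Answer: 2.2335

Derivation:
Step 0: x=[3.0000 6.0000 14.0000 17.0000] v=[-1.0000 0.0000 0.0000 0.0000]
Step 1: x=[2.6875 6.3125 13.6875 17.0625] v=[-1.2500 1.2500 -1.2500 0.2500]
Step 2: x=[2.3516 6.8594 13.1250 17.1641] v=[-1.3438 2.1875 -2.2500 0.4063]
Step 3: x=[2.0474 7.5162 12.4234 17.2632] v=[-1.2169 2.6270 -2.8066 0.3965]
Step 4: x=[1.8350 8.1379 11.7175 17.3099] v=[-0.8497 2.4866 -2.8235 0.1866]
Step 5: x=[1.7665 8.5894 11.1374 17.2570] v=[-0.2740 1.8058 -2.3203 -0.2115]
Step 6: x=[1.8744 8.7737 10.7806 17.0717] v=[0.4317 0.7371 -1.4274 -0.7414]
Step 7: x=[2.1635 8.6522 10.6915 16.7432] v=[1.1565 -0.4860 -0.3564 -1.3142]
Step 8: x=[2.6082 8.2526 10.8532 16.2864] v=[1.7787 -1.5984 0.6467 -1.8271]
Max displacement = 2.2335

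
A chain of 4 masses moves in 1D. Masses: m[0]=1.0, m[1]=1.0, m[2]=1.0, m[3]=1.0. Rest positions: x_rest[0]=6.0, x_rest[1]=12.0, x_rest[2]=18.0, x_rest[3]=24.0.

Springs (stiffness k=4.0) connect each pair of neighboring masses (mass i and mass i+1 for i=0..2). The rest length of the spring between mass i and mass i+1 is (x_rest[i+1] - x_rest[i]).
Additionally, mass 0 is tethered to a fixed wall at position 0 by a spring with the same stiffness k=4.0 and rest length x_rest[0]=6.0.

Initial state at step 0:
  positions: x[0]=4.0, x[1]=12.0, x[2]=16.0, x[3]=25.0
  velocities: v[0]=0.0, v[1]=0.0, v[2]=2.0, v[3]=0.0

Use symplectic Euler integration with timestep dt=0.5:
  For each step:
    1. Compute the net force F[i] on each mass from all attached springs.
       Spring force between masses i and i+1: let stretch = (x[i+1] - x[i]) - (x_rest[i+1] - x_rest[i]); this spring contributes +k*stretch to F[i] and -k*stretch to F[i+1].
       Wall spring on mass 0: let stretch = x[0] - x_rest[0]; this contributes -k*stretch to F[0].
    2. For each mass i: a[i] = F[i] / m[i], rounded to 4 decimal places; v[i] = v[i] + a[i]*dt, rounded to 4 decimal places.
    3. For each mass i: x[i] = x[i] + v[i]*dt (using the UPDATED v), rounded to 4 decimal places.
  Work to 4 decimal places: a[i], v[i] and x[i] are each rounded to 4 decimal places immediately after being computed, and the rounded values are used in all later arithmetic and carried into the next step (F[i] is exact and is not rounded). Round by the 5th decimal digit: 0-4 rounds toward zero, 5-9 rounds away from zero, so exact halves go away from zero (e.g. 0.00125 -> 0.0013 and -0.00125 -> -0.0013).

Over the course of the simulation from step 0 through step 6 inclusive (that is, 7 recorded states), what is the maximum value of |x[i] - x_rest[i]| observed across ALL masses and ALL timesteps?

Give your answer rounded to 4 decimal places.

Answer: 6.0000

Derivation:
Step 0: x=[4.0000 12.0000 16.0000 25.0000] v=[0.0000 0.0000 2.0000 0.0000]
Step 1: x=[8.0000 8.0000 22.0000 22.0000] v=[8.0000 -8.0000 12.0000 -6.0000]
Step 2: x=[4.0000 18.0000 14.0000 25.0000] v=[-8.0000 20.0000 -16.0000 6.0000]
Step 3: x=[10.0000 10.0000 21.0000 23.0000] v=[12.0000 -16.0000 14.0000 -4.0000]
Step 4: x=[6.0000 13.0000 19.0000 25.0000] v=[-8.0000 6.0000 -4.0000 4.0000]
Step 5: x=[3.0000 15.0000 17.0000 27.0000] v=[-6.0000 4.0000 -4.0000 4.0000]
Step 6: x=[9.0000 7.0000 23.0000 25.0000] v=[12.0000 -16.0000 12.0000 -4.0000]
Max displacement = 6.0000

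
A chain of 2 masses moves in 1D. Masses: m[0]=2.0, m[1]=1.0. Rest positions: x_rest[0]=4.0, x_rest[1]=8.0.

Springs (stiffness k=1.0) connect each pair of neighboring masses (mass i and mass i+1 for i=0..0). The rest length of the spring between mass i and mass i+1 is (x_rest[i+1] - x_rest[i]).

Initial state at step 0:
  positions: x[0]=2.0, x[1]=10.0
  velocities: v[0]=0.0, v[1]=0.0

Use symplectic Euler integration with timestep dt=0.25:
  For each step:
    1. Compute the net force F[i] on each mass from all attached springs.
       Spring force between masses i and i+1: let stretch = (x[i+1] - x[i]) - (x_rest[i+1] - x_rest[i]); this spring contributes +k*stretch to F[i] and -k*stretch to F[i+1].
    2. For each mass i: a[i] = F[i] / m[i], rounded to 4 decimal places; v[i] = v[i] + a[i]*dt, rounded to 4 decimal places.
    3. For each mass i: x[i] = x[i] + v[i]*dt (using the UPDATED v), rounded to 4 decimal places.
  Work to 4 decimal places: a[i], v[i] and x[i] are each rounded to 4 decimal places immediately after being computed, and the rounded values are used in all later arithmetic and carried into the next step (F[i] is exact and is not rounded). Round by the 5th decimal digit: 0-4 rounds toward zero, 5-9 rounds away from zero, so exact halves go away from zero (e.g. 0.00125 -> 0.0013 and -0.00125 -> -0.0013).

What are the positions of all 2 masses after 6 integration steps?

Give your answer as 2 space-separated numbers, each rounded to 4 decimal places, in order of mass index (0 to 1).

Step 0: x=[2.0000 10.0000] v=[0.0000 0.0000]
Step 1: x=[2.1250 9.7500] v=[0.5000 -1.0000]
Step 2: x=[2.3633 9.2734] v=[0.9531 -1.9063]
Step 3: x=[2.6925 8.6150] v=[1.3169 -2.6338]
Step 4: x=[3.0818 7.8364] v=[1.5572 -3.1144]
Step 5: x=[3.4947 7.0106] v=[1.6515 -3.3031]
Step 6: x=[3.8925 6.2151] v=[1.5910 -3.1821]

Answer: 3.8925 6.2151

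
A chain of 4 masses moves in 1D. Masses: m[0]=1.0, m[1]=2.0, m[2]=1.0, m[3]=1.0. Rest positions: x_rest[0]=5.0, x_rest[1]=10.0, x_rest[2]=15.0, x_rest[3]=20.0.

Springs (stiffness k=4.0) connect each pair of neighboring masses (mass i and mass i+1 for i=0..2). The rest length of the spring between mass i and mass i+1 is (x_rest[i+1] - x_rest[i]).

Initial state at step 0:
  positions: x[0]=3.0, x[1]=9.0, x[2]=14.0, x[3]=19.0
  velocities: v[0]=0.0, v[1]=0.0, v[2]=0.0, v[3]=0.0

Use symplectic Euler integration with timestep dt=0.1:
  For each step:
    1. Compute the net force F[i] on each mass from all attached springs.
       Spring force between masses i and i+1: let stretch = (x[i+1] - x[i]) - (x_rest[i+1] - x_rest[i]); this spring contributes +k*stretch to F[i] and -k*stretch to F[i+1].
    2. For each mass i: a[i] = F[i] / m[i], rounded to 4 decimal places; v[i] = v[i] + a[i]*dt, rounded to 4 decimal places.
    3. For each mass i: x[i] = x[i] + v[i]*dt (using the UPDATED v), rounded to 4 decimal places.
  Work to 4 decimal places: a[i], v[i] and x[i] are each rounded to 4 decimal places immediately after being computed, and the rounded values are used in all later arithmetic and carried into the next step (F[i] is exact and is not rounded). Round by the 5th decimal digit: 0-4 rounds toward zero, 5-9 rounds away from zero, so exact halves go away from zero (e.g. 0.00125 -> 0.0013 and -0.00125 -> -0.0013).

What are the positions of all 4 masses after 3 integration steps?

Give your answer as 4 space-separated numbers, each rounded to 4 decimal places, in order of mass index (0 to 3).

Step 0: x=[3.0000 9.0000 14.0000 19.0000] v=[0.0000 0.0000 0.0000 0.0000]
Step 1: x=[3.0400 8.9800 14.0000 19.0000] v=[0.4000 -0.2000 0.0000 0.0000]
Step 2: x=[3.1176 8.9416 13.9992 19.0000] v=[0.7760 -0.3840 -0.0080 0.0000]
Step 3: x=[3.2282 8.8879 13.9961 19.0000] v=[1.1056 -0.5373 -0.0307 -0.0003]

Answer: 3.2282 8.8879 13.9961 19.0000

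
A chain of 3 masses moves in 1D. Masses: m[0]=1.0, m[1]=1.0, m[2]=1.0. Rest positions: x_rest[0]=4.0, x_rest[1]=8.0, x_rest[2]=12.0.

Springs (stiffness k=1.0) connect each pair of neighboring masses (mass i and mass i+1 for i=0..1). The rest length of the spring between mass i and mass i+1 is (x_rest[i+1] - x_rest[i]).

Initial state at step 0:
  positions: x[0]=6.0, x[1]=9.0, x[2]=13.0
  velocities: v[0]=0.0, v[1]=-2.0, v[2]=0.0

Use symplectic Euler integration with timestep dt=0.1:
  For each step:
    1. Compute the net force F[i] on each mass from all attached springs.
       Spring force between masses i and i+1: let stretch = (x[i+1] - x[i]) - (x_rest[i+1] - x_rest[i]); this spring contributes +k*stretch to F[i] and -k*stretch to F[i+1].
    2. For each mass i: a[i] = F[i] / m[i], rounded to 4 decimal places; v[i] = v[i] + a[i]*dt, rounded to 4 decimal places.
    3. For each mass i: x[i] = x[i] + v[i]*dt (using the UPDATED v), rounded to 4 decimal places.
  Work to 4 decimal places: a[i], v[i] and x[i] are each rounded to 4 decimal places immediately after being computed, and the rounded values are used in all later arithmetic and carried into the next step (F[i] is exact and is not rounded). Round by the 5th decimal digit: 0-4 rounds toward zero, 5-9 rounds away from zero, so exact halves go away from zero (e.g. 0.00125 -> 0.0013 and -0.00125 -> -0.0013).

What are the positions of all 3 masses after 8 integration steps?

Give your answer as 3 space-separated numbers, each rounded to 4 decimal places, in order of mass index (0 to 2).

Step 0: x=[6.0000 9.0000 13.0000] v=[0.0000 -2.0000 0.0000]
Step 1: x=[5.9900 8.8100 13.0000] v=[-0.1000 -1.9000 0.0000]
Step 2: x=[5.9682 8.6337 12.9981] v=[-0.2180 -1.7630 -0.0190]
Step 3: x=[5.9331 8.4744 12.9926] v=[-0.3515 -1.5931 -0.0554]
Step 4: x=[5.8834 8.3349 12.9819] v=[-0.4974 -1.3954 -0.1072]
Step 5: x=[5.8182 8.2173 12.9647] v=[-0.6523 -1.1759 -0.1719]
Step 6: x=[5.7370 8.1232 12.9400] v=[-0.8124 -0.9411 -0.2466]
Step 7: x=[5.6396 8.0534 12.9072] v=[-0.9738 -0.6980 -0.3283]
Step 8: x=[5.5264 8.0080 12.8658] v=[-1.1324 -0.4540 -0.4137]

Answer: 5.5264 8.0080 12.8658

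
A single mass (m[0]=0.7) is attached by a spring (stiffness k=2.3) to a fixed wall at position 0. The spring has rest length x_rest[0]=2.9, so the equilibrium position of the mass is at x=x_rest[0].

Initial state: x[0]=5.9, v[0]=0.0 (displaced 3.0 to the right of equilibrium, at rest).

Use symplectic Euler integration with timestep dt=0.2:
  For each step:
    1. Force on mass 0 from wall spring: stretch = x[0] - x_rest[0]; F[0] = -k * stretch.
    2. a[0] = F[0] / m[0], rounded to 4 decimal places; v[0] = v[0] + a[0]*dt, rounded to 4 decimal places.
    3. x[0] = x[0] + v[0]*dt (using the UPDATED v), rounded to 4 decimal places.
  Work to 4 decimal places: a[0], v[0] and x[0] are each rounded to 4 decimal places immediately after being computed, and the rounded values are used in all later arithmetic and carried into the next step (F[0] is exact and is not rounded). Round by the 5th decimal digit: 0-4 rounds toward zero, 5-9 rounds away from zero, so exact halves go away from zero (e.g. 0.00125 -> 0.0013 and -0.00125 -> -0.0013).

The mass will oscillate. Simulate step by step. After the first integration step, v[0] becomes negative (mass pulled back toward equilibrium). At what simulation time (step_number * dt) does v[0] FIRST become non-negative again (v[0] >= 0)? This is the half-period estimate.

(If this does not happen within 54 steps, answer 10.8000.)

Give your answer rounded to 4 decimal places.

Answer: 1.8000

Derivation:
Step 0: x=[5.9000] v=[0.0000]
Step 1: x=[5.5057] v=[-1.9714]
Step 2: x=[4.7690] v=[-3.6837]
Step 3: x=[3.7866] v=[-4.9119]
Step 4: x=[2.6877] v=[-5.4945]
Step 5: x=[1.6167] v=[-5.3550]
Step 6: x=[0.7144] v=[-4.5117]
Step 7: x=[0.0993] v=[-3.0754]
Step 8: x=[-0.1477] v=[-1.2349]
Step 9: x=[0.0059] v=[0.7679]
First v>=0 after going negative at step 9, time=1.8000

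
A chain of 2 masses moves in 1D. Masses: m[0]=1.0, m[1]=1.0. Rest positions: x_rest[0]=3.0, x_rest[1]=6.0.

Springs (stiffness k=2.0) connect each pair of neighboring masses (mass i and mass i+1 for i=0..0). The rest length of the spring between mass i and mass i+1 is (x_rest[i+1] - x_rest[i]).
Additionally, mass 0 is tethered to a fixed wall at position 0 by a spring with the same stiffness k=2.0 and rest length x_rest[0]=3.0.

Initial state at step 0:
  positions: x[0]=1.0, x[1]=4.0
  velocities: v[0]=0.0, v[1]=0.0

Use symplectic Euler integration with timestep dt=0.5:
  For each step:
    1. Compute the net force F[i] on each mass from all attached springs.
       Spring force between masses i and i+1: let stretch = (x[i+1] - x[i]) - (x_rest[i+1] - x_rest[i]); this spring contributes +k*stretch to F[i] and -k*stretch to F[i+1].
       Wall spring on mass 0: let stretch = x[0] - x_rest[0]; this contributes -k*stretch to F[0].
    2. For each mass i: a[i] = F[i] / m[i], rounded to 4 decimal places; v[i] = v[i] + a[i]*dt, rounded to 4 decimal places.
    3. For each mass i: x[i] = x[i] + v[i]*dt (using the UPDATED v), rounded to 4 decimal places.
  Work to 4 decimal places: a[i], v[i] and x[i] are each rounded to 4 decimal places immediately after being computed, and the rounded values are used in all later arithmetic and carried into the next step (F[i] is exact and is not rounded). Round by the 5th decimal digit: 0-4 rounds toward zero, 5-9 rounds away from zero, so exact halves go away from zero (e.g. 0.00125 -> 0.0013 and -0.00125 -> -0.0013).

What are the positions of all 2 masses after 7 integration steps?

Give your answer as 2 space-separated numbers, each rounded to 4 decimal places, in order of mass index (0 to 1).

Answer: 5.1094 7.9688

Derivation:
Step 0: x=[1.0000 4.0000] v=[0.0000 0.0000]
Step 1: x=[2.0000 4.0000] v=[2.0000 0.0000]
Step 2: x=[3.0000 4.5000] v=[2.0000 1.0000]
Step 3: x=[3.2500 5.7500] v=[0.5000 2.5000]
Step 4: x=[3.1250 7.2500] v=[-0.2500 3.0000]
Step 5: x=[3.5000 8.1875] v=[0.7500 1.8750]
Step 6: x=[4.4688 8.2813] v=[1.9375 0.1875]
Step 7: x=[5.1094 7.9688] v=[1.2812 -0.6250]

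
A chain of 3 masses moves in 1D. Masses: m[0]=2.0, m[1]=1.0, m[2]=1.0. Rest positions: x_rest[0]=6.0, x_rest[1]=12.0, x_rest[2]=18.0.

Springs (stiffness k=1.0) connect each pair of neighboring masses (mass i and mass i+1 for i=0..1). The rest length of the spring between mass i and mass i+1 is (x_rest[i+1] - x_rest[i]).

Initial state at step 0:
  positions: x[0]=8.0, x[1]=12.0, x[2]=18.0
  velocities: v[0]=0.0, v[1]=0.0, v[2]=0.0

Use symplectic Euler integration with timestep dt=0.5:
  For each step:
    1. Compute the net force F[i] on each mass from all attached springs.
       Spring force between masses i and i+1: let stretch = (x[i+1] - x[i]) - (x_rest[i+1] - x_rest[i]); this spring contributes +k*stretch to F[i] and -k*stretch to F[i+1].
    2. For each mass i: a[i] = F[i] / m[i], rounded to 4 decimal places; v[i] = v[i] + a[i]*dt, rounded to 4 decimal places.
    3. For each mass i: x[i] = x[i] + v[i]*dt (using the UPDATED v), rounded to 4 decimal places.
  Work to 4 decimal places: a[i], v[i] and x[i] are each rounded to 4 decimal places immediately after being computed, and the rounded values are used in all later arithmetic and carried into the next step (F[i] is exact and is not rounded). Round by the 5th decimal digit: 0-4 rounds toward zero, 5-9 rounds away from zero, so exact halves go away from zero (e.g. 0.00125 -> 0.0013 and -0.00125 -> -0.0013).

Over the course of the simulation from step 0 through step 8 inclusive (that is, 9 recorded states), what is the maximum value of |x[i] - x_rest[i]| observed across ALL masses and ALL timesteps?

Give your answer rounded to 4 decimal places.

Step 0: x=[8.0000 12.0000 18.0000] v=[0.0000 0.0000 0.0000]
Step 1: x=[7.7500 12.5000 18.0000] v=[-0.5000 1.0000 0.0000]
Step 2: x=[7.3438 13.1875 18.1250] v=[-0.8125 1.3750 0.2500]
Step 3: x=[6.9180 13.6485 18.5157] v=[-0.8516 0.9219 0.7813]
Step 4: x=[6.5835 13.6436 19.1896] v=[-0.6690 -0.0098 1.3477]
Step 5: x=[6.3815 13.2602 19.9770] v=[-0.4040 -0.7669 1.5747]
Step 6: x=[6.2894 12.8363 20.5852] v=[-0.1843 -0.8479 1.2163]
Step 7: x=[6.2656 12.7129 20.7562] v=[-0.0476 -0.2469 0.3419]
Step 8: x=[6.2978 12.9885 20.4163] v=[0.0643 0.5511 -0.6798]
Max displacement = 2.7562

Answer: 2.7562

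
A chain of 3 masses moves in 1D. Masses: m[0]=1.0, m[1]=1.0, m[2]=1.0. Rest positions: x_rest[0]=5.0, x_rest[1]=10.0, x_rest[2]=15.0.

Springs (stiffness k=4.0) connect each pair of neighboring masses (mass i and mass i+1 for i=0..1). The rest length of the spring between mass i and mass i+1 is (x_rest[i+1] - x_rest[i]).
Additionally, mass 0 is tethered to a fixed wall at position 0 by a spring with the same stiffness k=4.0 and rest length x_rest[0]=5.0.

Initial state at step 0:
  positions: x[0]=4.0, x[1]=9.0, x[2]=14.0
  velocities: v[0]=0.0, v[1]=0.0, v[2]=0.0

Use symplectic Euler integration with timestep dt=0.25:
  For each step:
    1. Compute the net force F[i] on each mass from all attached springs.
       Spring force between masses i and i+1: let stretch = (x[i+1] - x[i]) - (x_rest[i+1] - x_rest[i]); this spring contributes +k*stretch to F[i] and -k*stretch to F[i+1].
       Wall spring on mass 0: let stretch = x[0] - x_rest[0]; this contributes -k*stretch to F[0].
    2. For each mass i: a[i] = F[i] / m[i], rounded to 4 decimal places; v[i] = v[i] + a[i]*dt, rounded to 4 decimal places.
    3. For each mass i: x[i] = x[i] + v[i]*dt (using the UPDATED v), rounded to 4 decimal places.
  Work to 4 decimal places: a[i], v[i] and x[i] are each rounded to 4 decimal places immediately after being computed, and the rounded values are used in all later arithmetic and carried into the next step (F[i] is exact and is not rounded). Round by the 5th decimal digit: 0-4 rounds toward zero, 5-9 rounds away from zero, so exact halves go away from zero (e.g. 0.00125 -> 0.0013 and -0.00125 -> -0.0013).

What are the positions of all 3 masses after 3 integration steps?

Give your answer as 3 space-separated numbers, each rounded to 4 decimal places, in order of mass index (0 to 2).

Answer: 4.9531 9.2500 14.0156

Derivation:
Step 0: x=[4.0000 9.0000 14.0000] v=[0.0000 0.0000 0.0000]
Step 1: x=[4.2500 9.0000 14.0000] v=[1.0000 0.0000 0.0000]
Step 2: x=[4.6250 9.0625 14.0000] v=[1.5000 0.2500 0.0000]
Step 3: x=[4.9531 9.2500 14.0156] v=[1.3125 0.7500 0.0625]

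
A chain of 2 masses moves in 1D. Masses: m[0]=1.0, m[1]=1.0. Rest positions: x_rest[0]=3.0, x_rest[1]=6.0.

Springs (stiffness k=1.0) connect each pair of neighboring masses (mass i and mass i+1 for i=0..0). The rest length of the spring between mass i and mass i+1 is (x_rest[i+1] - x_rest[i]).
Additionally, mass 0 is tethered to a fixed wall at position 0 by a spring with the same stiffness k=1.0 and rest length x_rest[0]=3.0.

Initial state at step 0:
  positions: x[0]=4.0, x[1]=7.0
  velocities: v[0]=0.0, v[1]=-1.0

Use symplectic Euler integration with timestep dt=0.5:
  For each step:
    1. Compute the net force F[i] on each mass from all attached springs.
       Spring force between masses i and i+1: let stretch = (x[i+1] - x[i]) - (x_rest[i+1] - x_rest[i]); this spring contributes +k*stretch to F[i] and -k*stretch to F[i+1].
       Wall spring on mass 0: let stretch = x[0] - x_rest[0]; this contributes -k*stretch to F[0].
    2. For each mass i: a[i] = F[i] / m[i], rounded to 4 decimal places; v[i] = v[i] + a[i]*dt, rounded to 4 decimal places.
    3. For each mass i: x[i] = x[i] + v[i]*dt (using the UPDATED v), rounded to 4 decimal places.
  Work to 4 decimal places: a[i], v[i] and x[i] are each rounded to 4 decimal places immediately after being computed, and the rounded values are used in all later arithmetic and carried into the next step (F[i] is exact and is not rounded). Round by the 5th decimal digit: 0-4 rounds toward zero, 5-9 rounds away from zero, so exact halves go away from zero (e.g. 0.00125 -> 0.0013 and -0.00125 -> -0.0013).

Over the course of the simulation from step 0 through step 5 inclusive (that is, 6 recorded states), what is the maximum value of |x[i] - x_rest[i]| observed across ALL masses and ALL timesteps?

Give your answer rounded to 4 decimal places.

Answer: 1.1612

Derivation:
Step 0: x=[4.0000 7.0000] v=[0.0000 -1.0000]
Step 1: x=[3.7500 6.5000] v=[-0.5000 -1.0000]
Step 2: x=[3.2500 6.0625] v=[-1.0000 -0.8750]
Step 3: x=[2.6406 5.6719] v=[-1.2188 -0.7813]
Step 4: x=[2.1289 5.2734] v=[-1.0235 -0.7970]
Step 5: x=[1.8711 4.8388] v=[-0.5157 -0.8693]
Max displacement = 1.1612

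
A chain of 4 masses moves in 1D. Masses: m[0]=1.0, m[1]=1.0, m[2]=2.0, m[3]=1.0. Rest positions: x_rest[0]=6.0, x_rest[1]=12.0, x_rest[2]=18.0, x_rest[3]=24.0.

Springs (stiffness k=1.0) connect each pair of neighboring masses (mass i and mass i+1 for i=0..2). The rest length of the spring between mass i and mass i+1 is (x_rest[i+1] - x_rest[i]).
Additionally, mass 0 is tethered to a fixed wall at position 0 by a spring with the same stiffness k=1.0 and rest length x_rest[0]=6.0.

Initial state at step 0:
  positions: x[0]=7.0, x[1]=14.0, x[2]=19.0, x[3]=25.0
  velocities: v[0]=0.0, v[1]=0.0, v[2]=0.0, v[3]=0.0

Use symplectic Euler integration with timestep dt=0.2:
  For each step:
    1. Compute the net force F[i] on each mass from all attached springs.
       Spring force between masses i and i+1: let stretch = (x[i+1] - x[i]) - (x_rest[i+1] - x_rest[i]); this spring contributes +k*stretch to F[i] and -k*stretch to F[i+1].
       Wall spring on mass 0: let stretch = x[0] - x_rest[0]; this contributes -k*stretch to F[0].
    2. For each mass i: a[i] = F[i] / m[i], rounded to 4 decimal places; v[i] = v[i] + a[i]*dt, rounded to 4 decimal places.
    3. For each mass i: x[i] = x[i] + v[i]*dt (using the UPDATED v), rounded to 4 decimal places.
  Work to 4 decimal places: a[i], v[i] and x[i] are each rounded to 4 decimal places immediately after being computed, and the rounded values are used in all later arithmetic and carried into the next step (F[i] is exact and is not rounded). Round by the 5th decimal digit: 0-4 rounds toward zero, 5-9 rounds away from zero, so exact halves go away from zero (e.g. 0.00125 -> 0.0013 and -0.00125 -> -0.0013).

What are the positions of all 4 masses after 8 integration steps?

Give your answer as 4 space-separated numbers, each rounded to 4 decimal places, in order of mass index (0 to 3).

Answer: 6.5446 12.3067 19.3210 25.1161

Derivation:
Step 0: x=[7.0000 14.0000 19.0000 25.0000] v=[0.0000 0.0000 0.0000 0.0000]
Step 1: x=[7.0000 13.9200 19.0200 25.0000] v=[0.0000 -0.4000 0.1000 0.0000]
Step 2: x=[6.9968 13.7672 19.0576 25.0008] v=[-0.0160 -0.7640 0.1880 0.0040]
Step 3: x=[6.9845 13.5552 19.1083 25.0039] v=[-0.0613 -1.0600 0.2533 0.0154]
Step 4: x=[6.9557 13.3025 19.1658 25.0112] v=[-0.1441 -1.2635 0.2876 0.0363]
Step 5: x=[6.9025 13.0305 19.2230 25.0246] v=[-0.2659 -1.3602 0.2858 0.0672]
Step 6: x=[6.8183 12.7610 19.2723 25.0460] v=[-0.4208 -1.3473 0.2467 0.1069]
Step 7: x=[6.6991 12.5143 19.3069 25.0764] v=[-0.5959 -1.2336 0.1729 0.1522]
Step 8: x=[6.5446 12.3067 19.3210 25.1161] v=[-0.7727 -1.0381 0.0706 0.1983]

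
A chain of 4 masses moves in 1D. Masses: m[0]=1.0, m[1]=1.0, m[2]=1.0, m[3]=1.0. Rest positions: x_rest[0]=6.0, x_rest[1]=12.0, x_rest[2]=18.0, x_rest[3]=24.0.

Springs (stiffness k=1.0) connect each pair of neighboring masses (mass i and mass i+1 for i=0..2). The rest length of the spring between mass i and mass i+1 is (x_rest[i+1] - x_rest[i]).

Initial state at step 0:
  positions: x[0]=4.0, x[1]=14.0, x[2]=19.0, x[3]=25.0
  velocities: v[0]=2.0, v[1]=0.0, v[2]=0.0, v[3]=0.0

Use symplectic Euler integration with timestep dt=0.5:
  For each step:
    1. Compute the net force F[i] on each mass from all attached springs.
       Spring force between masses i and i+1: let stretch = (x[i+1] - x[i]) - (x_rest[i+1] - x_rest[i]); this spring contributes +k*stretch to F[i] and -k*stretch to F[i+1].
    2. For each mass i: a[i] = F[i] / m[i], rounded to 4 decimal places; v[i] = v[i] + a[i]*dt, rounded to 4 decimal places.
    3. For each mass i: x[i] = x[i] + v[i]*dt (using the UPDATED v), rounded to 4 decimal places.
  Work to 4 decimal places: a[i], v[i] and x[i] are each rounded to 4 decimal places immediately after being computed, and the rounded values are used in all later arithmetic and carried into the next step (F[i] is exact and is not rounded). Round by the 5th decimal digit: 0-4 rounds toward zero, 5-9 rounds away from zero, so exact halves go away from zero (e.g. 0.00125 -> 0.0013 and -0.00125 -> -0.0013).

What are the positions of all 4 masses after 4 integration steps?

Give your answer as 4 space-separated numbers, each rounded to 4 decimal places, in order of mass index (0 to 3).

Answer: 10.0860 12.6173 18.0704 25.2266

Derivation:
Step 0: x=[4.0000 14.0000 19.0000 25.0000] v=[2.0000 0.0000 0.0000 0.0000]
Step 1: x=[6.0000 12.7500 19.2500 25.0000] v=[4.0000 -2.5000 0.5000 0.0000]
Step 2: x=[8.1875 11.4375 19.3125 25.0625] v=[4.3750 -2.6250 0.1250 0.1250]
Step 3: x=[9.6875 11.2813 18.8438 25.1875] v=[3.0000 -0.3125 -0.9375 0.2500]
Step 4: x=[10.0860 12.6173 18.0704 25.2266] v=[0.7969 2.6719 -1.5469 0.0782]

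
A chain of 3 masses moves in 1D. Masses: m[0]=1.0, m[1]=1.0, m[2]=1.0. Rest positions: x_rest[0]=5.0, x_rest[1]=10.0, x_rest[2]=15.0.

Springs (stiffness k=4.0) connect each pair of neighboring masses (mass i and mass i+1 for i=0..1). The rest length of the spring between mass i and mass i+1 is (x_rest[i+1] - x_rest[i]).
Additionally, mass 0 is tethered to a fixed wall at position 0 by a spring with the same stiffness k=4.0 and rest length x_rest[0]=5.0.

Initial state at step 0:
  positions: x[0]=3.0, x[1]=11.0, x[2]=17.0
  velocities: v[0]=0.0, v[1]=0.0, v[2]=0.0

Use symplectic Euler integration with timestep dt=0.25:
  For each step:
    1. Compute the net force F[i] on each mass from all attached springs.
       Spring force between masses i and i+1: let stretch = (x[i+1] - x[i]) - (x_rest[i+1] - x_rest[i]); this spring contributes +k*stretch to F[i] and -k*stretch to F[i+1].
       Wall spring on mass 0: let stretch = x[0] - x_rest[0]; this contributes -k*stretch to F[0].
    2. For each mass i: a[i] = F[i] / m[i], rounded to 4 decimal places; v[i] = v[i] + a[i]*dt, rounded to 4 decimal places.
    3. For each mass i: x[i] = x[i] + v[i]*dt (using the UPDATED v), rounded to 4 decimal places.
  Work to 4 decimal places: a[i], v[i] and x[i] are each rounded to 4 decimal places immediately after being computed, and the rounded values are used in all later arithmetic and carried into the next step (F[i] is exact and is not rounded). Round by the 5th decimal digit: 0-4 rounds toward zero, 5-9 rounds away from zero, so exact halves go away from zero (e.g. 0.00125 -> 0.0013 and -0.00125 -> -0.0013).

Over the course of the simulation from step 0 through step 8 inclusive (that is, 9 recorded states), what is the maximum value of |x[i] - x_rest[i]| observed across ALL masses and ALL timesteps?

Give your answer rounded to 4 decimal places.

Step 0: x=[3.0000 11.0000 17.0000] v=[0.0000 0.0000 0.0000]
Step 1: x=[4.2500 10.5000 16.7500] v=[5.0000 -2.0000 -1.0000]
Step 2: x=[6.0000 10.0000 16.1875] v=[7.0000 -2.0000 -2.2500]
Step 3: x=[7.2500 10.0469 15.3281] v=[5.0000 0.1875 -3.4375]
Step 4: x=[7.3867 10.7149 14.3984] v=[0.5469 2.6718 -3.7187]
Step 5: x=[6.5088 11.4717 13.7979] v=[-3.5116 3.0271 -2.4022]
Step 6: x=[5.2444 11.5693 13.8658] v=[-5.0575 0.3904 0.2716]
Step 7: x=[4.2502 10.6598 14.6096] v=[-3.9770 -3.6380 2.9751]
Step 8: x=[3.7958 9.1354 15.6159] v=[-1.8176 -6.0978 4.0253]
Max displacement = 2.3867

Answer: 2.3867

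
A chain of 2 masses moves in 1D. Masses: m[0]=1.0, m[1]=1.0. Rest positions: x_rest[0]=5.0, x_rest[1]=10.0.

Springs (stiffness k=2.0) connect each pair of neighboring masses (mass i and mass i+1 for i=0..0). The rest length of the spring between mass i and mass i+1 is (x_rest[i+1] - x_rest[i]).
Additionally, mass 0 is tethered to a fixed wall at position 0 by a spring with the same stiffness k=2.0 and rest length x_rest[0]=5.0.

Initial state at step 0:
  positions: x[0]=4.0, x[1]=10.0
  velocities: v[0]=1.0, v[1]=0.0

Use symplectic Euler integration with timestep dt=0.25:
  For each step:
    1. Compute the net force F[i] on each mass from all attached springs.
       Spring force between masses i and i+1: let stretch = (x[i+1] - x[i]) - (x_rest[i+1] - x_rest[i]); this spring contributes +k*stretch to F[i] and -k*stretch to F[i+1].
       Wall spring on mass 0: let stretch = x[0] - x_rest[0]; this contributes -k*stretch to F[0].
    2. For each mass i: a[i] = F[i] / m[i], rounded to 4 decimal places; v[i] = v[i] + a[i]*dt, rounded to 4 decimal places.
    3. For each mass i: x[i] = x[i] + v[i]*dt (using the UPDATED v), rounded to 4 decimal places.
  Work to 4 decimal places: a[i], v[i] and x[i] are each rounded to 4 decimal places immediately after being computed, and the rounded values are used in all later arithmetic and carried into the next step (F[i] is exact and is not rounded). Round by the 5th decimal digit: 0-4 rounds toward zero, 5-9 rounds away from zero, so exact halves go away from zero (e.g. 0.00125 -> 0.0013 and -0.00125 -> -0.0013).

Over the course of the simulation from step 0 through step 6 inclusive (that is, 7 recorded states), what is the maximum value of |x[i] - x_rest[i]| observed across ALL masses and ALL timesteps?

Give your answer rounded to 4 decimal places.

Step 0: x=[4.0000 10.0000] v=[1.0000 0.0000]
Step 1: x=[4.5000 9.8750] v=[2.0000 -0.5000]
Step 2: x=[5.1094 9.7031] v=[2.4375 -0.6875]
Step 3: x=[5.6543 9.5820] v=[2.1797 -0.4844]
Step 4: x=[5.9834 9.5950] v=[1.3164 0.0518]
Step 5: x=[6.0160 9.7815] v=[0.1305 0.7460]
Step 6: x=[5.7673 10.1223] v=[-0.9948 1.3633]
Max displacement = 1.0160

Answer: 1.0160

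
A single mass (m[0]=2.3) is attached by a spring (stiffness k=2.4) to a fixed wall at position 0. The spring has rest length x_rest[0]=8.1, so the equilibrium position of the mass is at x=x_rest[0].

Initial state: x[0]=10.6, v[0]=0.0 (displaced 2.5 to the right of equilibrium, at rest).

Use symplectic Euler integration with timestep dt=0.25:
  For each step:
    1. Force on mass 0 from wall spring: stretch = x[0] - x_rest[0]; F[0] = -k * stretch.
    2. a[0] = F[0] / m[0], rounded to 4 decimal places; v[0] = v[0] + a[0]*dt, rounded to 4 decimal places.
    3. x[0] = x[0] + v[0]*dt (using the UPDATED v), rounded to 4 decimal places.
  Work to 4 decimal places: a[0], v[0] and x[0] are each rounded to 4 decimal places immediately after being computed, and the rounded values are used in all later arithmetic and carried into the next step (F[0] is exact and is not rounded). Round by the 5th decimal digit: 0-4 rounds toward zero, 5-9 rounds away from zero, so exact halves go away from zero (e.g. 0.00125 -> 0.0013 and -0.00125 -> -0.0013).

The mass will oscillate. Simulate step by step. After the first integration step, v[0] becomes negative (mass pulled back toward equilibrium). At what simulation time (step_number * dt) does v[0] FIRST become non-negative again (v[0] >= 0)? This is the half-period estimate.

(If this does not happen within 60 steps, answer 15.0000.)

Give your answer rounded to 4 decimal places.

Answer: 3.2500

Derivation:
Step 0: x=[10.6000] v=[0.0000]
Step 1: x=[10.4370] v=[-0.6522]
Step 2: x=[10.1215] v=[-1.2619]
Step 3: x=[9.6742] v=[-1.7893]
Step 4: x=[9.1242] v=[-2.2000]
Step 5: x=[8.5074] v=[-2.4672]
Step 6: x=[7.8640] v=[-2.5735]
Step 7: x=[7.2360] v=[-2.5119]
Step 8: x=[6.6644] v=[-2.2865]
Step 9: x=[6.1864] v=[-1.9120]
Step 10: x=[5.8332] v=[-1.4128]
Step 11: x=[5.6278] v=[-0.8215]
Step 12: x=[5.5837] v=[-0.1766]
Step 13: x=[5.7037] v=[0.4798]
First v>=0 after going negative at step 13, time=3.2500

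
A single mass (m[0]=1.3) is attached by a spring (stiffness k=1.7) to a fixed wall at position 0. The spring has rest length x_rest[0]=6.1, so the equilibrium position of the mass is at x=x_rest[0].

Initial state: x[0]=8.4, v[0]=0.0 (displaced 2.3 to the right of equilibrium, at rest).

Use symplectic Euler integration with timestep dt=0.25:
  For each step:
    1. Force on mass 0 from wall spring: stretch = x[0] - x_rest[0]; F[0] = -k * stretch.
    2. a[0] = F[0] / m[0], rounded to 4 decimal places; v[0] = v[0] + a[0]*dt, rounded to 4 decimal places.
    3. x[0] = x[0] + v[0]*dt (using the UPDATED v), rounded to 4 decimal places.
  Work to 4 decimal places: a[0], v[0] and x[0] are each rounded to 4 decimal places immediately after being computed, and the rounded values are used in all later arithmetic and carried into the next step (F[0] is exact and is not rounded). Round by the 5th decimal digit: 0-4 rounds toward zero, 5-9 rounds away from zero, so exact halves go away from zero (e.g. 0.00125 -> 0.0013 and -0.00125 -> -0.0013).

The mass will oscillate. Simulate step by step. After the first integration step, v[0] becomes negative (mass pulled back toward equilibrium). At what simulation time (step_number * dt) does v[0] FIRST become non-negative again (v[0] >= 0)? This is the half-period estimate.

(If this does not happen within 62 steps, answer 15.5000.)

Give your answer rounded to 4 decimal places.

Answer: 2.7500

Derivation:
Step 0: x=[8.4000] v=[0.0000]
Step 1: x=[8.2120] v=[-0.7519]
Step 2: x=[7.8514] v=[-1.4424]
Step 3: x=[7.3477] v=[-2.0150]
Step 4: x=[6.7420] v=[-2.4229]
Step 5: x=[6.0838] v=[-2.6328]
Step 6: x=[5.4269] v=[-2.6275]
Step 7: x=[4.8250] v=[-2.4075]
Step 8: x=[4.3273] v=[-1.9907]
Step 9: x=[3.9745] v=[-1.4112]
Step 10: x=[3.7954] v=[-0.7163]
Step 11: x=[3.8047] v=[0.0371]
First v>=0 after going negative at step 11, time=2.7500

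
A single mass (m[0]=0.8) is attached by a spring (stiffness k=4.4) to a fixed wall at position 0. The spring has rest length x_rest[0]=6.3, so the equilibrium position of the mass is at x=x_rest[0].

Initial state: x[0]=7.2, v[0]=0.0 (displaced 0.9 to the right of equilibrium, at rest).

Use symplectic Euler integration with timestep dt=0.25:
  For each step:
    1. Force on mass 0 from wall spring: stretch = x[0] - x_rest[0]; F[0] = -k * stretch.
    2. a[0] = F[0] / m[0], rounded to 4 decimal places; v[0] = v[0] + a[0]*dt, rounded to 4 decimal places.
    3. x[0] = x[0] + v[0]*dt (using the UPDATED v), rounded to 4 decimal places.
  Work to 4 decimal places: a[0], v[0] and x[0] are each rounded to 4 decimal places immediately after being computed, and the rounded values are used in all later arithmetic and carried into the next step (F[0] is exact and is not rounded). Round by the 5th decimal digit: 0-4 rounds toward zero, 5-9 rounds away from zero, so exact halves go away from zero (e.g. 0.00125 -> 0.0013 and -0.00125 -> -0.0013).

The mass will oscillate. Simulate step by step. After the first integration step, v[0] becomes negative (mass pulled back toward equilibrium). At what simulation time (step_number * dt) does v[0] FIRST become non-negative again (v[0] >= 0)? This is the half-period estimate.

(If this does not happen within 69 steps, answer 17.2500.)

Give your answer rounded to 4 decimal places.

Answer: 1.5000

Derivation:
Step 0: x=[7.2000] v=[0.0000]
Step 1: x=[6.8906] v=[-1.2375]
Step 2: x=[6.3782] v=[-2.0496]
Step 3: x=[5.8389] v=[-2.1571]
Step 4: x=[5.4581] v=[-1.5231]
Step 5: x=[5.3667] v=[-0.3655]
Step 6: x=[5.5962] v=[0.9178]
First v>=0 after going negative at step 6, time=1.5000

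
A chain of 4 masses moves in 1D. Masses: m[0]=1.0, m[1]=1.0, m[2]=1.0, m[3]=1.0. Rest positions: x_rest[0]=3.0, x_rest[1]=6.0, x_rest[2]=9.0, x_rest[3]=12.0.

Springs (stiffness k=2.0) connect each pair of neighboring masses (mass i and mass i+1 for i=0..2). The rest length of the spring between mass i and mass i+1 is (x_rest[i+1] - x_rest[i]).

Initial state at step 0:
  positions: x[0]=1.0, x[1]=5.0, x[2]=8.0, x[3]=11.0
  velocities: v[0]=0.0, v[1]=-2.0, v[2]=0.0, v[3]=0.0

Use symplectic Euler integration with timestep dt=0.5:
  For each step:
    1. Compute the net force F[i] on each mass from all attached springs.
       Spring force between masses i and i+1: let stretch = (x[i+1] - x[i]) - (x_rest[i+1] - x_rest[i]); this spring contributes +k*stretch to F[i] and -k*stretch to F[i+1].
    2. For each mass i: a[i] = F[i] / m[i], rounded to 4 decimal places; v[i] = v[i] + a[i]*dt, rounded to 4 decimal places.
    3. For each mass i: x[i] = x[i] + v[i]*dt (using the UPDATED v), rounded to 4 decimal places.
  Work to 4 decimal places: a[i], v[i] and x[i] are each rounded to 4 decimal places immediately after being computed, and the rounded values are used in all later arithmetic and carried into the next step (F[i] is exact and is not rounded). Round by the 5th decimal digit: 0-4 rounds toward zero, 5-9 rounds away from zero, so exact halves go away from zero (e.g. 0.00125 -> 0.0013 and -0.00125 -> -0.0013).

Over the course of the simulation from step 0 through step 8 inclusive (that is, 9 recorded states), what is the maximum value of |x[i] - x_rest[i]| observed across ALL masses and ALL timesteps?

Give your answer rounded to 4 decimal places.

Answer: 4.4999

Derivation:
Step 0: x=[1.0000 5.0000 8.0000 11.0000] v=[0.0000 -2.0000 0.0000 0.0000]
Step 1: x=[1.5000 3.5000 8.0000 11.0000] v=[1.0000 -3.0000 0.0000 0.0000]
Step 2: x=[1.5000 3.2500 7.2500 11.0000] v=[0.0000 -0.5000 -1.5000 0.0000]
Step 3: x=[0.8750 4.1250 6.3750 10.6250] v=[-1.2500 1.7500 -1.7500 -0.7500]
Step 4: x=[0.3750 4.5000 6.5000 9.6250] v=[-1.0000 0.7500 0.2500 -2.0000]
Step 5: x=[0.4375 3.8125 7.1875 8.5625] v=[0.1250 -1.3750 1.3750 -2.1250]
Step 6: x=[0.6875 3.1250 6.8750 8.3125] v=[0.5000 -1.3750 -0.6250 -0.5000]
Step 7: x=[0.6563 3.0938 5.4063 8.8438] v=[-0.0625 -0.0625 -2.9375 1.0625]
Step 8: x=[0.3438 3.0001 4.5001 9.1563] v=[-0.6250 -0.1875 -1.8125 0.6250]
Max displacement = 4.4999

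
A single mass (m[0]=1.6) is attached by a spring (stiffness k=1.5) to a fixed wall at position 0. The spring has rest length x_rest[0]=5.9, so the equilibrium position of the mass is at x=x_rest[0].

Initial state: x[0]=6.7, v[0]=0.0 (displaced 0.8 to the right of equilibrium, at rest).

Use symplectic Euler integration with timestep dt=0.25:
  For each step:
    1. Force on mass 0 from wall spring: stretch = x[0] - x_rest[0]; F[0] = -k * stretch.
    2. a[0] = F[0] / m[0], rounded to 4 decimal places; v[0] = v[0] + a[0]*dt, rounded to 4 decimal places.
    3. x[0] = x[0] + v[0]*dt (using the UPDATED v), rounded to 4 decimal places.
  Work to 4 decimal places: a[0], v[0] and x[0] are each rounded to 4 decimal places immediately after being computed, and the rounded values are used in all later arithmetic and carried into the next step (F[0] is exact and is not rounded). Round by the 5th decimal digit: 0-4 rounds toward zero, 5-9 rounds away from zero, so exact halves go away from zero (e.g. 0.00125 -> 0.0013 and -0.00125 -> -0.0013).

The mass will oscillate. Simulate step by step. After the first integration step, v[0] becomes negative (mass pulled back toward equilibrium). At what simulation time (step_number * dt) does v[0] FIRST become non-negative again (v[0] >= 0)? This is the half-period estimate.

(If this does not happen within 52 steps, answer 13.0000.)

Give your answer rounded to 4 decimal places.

Answer: 3.2500

Derivation:
Step 0: x=[6.7000] v=[0.0000]
Step 1: x=[6.6531] v=[-0.1875]
Step 2: x=[6.5621] v=[-0.3640]
Step 3: x=[6.4323] v=[-0.5192]
Step 4: x=[6.2713] v=[-0.6440]
Step 5: x=[6.0886] v=[-0.7310]
Step 6: x=[5.8948] v=[-0.7752]
Step 7: x=[5.7013] v=[-0.7740]
Step 8: x=[5.5195] v=[-0.7274]
Step 9: x=[5.3600] v=[-0.6382]
Step 10: x=[5.2321] v=[-0.5116]
Step 11: x=[5.1433] v=[-0.3551]
Step 12: x=[5.0989] v=[-0.1778]
Step 13: x=[5.1014] v=[0.0100]
First v>=0 after going negative at step 13, time=3.2500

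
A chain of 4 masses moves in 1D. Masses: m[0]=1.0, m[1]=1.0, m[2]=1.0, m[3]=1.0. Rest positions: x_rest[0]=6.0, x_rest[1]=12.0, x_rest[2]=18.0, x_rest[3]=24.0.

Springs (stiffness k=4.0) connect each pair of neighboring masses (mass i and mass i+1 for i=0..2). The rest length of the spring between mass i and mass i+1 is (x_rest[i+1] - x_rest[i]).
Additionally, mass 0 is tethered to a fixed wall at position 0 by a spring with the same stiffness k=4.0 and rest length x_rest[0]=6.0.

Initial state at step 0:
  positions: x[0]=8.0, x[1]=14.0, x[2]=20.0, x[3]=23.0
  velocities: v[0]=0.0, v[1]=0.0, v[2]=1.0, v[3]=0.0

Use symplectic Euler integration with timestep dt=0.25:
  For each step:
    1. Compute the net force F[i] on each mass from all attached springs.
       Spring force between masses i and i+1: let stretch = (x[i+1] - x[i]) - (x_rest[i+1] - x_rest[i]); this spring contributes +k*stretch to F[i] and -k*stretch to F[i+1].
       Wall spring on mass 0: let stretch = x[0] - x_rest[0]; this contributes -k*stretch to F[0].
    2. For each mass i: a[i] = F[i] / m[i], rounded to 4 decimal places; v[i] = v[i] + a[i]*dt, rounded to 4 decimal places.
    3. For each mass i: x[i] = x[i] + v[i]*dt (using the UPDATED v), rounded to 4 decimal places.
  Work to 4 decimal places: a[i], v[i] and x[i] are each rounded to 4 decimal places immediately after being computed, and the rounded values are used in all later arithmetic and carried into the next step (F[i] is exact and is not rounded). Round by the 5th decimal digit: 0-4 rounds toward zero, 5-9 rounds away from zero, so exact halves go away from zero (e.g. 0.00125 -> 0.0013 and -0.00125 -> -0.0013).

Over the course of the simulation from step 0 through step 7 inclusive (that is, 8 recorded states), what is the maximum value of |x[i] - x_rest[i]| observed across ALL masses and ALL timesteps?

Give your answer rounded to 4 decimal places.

Answer: 2.7969

Derivation:
Step 0: x=[8.0000 14.0000 20.0000 23.0000] v=[0.0000 0.0000 1.0000 0.0000]
Step 1: x=[7.5000 14.0000 19.5000 23.7500] v=[-2.0000 0.0000 -2.0000 3.0000]
Step 2: x=[6.7500 13.7500 18.6875 24.9375] v=[-3.0000 -1.0000 -3.2500 4.7500]
Step 3: x=[6.0625 12.9844 18.2031 26.0625] v=[-2.7500 -3.0625 -1.9375 4.5000]
Step 4: x=[5.5899 11.7930 18.3789 26.7227] v=[-1.8906 -4.7657 0.7032 2.6406]
Step 5: x=[5.2706 10.6973 18.9942 26.7969] v=[-1.2774 -4.3829 2.4611 0.2968]
Step 6: x=[4.9903 10.3191 19.4859 26.4204] v=[-1.1213 -1.5127 1.9669 -1.5059]
Step 7: x=[4.7946 10.9004 19.4196 25.8103] v=[-0.7828 2.3253 -0.2654 -2.4404]
Max displacement = 2.7969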